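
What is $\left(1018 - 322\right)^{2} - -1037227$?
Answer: $1521643$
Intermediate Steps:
$\left(1018 - 322\right)^{2} - -1037227 = 696^{2} + 1037227 = 484416 + 1037227 = 1521643$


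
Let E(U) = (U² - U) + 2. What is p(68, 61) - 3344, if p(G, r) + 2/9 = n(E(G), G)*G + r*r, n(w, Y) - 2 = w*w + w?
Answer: 12717316879/9 ≈ 1.4130e+9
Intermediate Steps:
E(U) = 2 + U² - U
n(w, Y) = 2 + w + w² (n(w, Y) = 2 + (w*w + w) = 2 + (w² + w) = 2 + (w + w²) = 2 + w + w²)
p(G, r) = -2/9 + r² + G*(4 + G² + (2 + G² - G)² - G) (p(G, r) = -2/9 + ((2 + (2 + G² - G) + (2 + G² - G)²)*G + r*r) = -2/9 + ((4 + G² + (2 + G² - G)² - G)*G + r²) = -2/9 + (G*(4 + G² + (2 + G² - G)² - G) + r²) = -2/9 + (r² + G*(4 + G² + (2 + G² - G)² - G)) = -2/9 + r² + G*(4 + G² + (2 + G² - G)² - G))
p(68, 61) - 3344 = (-2/9 + 61² + 68*(4 + 68² + (2 + 68² - 1*68)² - 1*68)) - 3344 = (-2/9 + 3721 + 68*(4 + 4624 + (2 + 4624 - 68)² - 68)) - 3344 = (-2/9 + 3721 + 68*(4 + 4624 + 4558² - 68)) - 3344 = (-2/9 + 3721 + 68*(4 + 4624 + 20775364 - 68)) - 3344 = (-2/9 + 3721 + 68*20779924) - 3344 = (-2/9 + 3721 + 1413034832) - 3344 = 12717346975/9 - 3344 = 12717316879/9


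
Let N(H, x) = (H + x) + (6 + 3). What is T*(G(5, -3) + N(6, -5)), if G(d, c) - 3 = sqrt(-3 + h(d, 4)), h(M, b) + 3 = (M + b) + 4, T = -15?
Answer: -195 - 15*sqrt(7) ≈ -234.69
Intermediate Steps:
h(M, b) = 1 + M + b (h(M, b) = -3 + ((M + b) + 4) = -3 + (4 + M + b) = 1 + M + b)
G(d, c) = 3 + sqrt(2 + d) (G(d, c) = 3 + sqrt(-3 + (1 + d + 4)) = 3 + sqrt(-3 + (5 + d)) = 3 + sqrt(2 + d))
N(H, x) = 9 + H + x (N(H, x) = (H + x) + 9 = 9 + H + x)
T*(G(5, -3) + N(6, -5)) = -15*((3 + sqrt(2 + 5)) + (9 + 6 - 5)) = -15*((3 + sqrt(7)) + 10) = -15*(13 + sqrt(7)) = -195 - 15*sqrt(7)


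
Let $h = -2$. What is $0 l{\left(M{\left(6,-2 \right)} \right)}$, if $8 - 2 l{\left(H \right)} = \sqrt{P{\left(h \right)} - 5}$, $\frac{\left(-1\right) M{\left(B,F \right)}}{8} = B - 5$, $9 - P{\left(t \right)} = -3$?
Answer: $0$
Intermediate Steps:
$P{\left(t \right)} = 12$ ($P{\left(t \right)} = 9 - -3 = 9 + 3 = 12$)
$M{\left(B,F \right)} = 40 - 8 B$ ($M{\left(B,F \right)} = - 8 \left(B - 5\right) = - 8 \left(-5 + B\right) = 40 - 8 B$)
$l{\left(H \right)} = 4 - \frac{\sqrt{7}}{2}$ ($l{\left(H \right)} = 4 - \frac{\sqrt{12 - 5}}{2} = 4 - \frac{\sqrt{7}}{2}$)
$0 l{\left(M{\left(6,-2 \right)} \right)} = 0 \left(4 - \frac{\sqrt{7}}{2}\right) = 0$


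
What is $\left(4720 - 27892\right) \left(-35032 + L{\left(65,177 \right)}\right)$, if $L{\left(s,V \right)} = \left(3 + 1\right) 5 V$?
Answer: $729732624$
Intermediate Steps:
$L{\left(s,V \right)} = 20 V$ ($L{\left(s,V \right)} = 4 \cdot 5 V = 20 V$)
$\left(4720 - 27892\right) \left(-35032 + L{\left(65,177 \right)}\right) = \left(4720 - 27892\right) \left(-35032 + 20 \cdot 177\right) = - 23172 \left(-35032 + 3540\right) = \left(-23172\right) \left(-31492\right) = 729732624$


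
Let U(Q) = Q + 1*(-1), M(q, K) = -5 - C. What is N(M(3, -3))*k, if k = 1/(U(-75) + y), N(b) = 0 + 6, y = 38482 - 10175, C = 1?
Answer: 6/28231 ≈ 0.00021253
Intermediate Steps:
M(q, K) = -6 (M(q, K) = -5 - 1*1 = -5 - 1 = -6)
U(Q) = -1 + Q (U(Q) = Q - 1 = -1 + Q)
y = 28307
N(b) = 6
k = 1/28231 (k = 1/((-1 - 75) + 28307) = 1/(-76 + 28307) = 1/28231 ≈ 3.5422e-5)
N(M(3, -3))*k = 6*(1/28231) = 6/28231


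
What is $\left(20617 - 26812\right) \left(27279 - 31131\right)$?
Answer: $23863140$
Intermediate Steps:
$\left(20617 - 26812\right) \left(27279 - 31131\right) = - 6195 \left(27279 - 31131\right) = \left(-6195\right) \left(-3852\right) = 23863140$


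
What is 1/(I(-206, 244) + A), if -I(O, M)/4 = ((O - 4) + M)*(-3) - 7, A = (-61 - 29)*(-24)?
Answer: 1/2596 ≈ 0.00038521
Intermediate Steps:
A = 2160 (A = -90*(-24) = 2160)
I(O, M) = -20 + 12*M + 12*O (I(O, M) = -4*(((O - 4) + M)*(-3) - 7) = -4*(((-4 + O) + M)*(-3) - 7) = -4*((-4 + M + O)*(-3) - 7) = -4*((12 - 3*M - 3*O) - 7) = -4*(5 - 3*M - 3*O) = -20 + 12*M + 12*O)
1/(I(-206, 244) + A) = 1/((-20 + 12*244 + 12*(-206)) + 2160) = 1/((-20 + 2928 - 2472) + 2160) = 1/(436 + 2160) = 1/2596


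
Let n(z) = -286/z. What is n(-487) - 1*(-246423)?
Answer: 120008287/487 ≈ 2.4642e+5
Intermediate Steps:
n(-487) - 1*(-246423) = -286/(-487) - 1*(-246423) = -286*(-1/487) + 246423 = 286/487 + 246423 = 120008287/487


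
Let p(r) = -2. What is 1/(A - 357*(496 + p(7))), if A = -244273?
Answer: -1/420631 ≈ -2.3774e-6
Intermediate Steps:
1/(A - 357*(496 + p(7))) = 1/(-244273 - 357*(496 - 2)) = 1/(-244273 - 357*494) = 1/(-244273 - 176358) = 1/(-420631) = -1/420631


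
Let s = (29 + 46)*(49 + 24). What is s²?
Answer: 29975625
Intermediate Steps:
s = 5475 (s = 75*73 = 5475)
s² = 5475² = 29975625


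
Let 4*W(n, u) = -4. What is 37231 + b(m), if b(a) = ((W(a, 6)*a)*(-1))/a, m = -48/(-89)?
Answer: 37232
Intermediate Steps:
W(n, u) = -1 (W(n, u) = (¼)*(-4) = -1)
m = 48/89 (m = -48*(-1/89) = 48/89 ≈ 0.53933)
b(a) = 1 (b(a) = (-a*(-1))/a = a/a = 1)
37231 + b(m) = 37231 + 1 = 37232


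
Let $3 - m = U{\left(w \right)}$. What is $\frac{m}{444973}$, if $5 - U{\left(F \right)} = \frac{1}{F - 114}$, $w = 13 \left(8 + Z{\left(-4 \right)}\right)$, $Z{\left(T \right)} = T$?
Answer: $- \frac{125}{27588326} \approx -4.5309 \cdot 10^{-6}$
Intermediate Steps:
$w = 52$ ($w = 13 \left(8 - 4\right) = 13 \cdot 4 = 52$)
$U{\left(F \right)} = 5 - \frac{1}{-114 + F}$ ($U{\left(F \right)} = 5 - \frac{1}{F - 114} = 5 - \frac{1}{-114 + F}$)
$m = - \frac{125}{62}$ ($m = 3 - \frac{-571 + 5 \cdot 52}{-114 + 52} = 3 - \frac{-571 + 260}{-62} = 3 - \left(- \frac{1}{62}\right) \left(-311\right) = 3 - \frac{311}{62} = - \frac{125}{62} \approx -2.0161$)
$\frac{m}{444973} = - \frac{125}{62 \cdot 444973} = \left(- \frac{125}{62}\right) \frac{1}{444973} = - \frac{125}{27588326}$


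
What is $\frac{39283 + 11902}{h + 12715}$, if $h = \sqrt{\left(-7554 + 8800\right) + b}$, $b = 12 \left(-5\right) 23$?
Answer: $\frac{650817275}{161671359} - \frac{51185 i \sqrt{134}}{161671359} \approx 4.0256 - 0.0036649 i$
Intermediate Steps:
$b = -1380$ ($b = \left(-60\right) 23 = -1380$)
$h = i \sqrt{134}$ ($h = \sqrt{\left(-7554 + 8800\right) - 1380} = \sqrt{1246 - 1380} = \sqrt{-134} = i \sqrt{134} \approx 11.576 i$)
$\frac{39283 + 11902}{h + 12715} = \frac{39283 + 11902}{i \sqrt{134} + 12715} = \frac{51185}{12715 + i \sqrt{134}}$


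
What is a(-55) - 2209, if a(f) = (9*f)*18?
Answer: -11119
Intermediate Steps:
a(f) = 162*f
a(-55) - 2209 = 162*(-55) - 2209 = -8910 - 2209 = -11119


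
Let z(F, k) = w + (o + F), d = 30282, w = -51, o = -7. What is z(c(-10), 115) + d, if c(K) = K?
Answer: 30214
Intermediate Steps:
z(F, k) = -58 + F (z(F, k) = -51 + (-7 + F) = -58 + F)
z(c(-10), 115) + d = (-58 - 10) + 30282 = -68 + 30282 = 30214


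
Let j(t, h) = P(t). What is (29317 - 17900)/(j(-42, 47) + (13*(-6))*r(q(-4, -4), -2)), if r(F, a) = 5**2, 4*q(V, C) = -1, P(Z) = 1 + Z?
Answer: -11417/1991 ≈ -5.7343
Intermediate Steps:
j(t, h) = 1 + t
q(V, C) = -1/4 (q(V, C) = (1/4)*(-1) = -1/4)
r(F, a) = 25
(29317 - 17900)/(j(-42, 47) + (13*(-6))*r(q(-4, -4), -2)) = (29317 - 17900)/((1 - 42) + (13*(-6))*25) = 11417/(-41 - 78*25) = 11417/(-41 - 1950) = 11417/(-1991) = 11417*(-1/1991) = -11417/1991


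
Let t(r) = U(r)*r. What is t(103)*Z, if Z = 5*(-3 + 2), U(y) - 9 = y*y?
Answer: -5468270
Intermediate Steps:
U(y) = 9 + y² (U(y) = 9 + y*y = 9 + y²)
Z = -5 (Z = 5*(-1) = -5)
t(r) = r*(9 + r²) (t(r) = (9 + r²)*r = r*(9 + r²))
t(103)*Z = (103*(9 + 103²))*(-5) = (103*(9 + 10609))*(-5) = (103*10618)*(-5) = 1093654*(-5) = -5468270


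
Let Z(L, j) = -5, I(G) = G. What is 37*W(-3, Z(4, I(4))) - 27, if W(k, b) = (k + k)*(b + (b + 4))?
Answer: 1305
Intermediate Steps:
W(k, b) = 2*k*(4 + 2*b) (W(k, b) = (2*k)*(b + (4 + b)) = (2*k)*(4 + 2*b) = 2*k*(4 + 2*b))
37*W(-3, Z(4, I(4))) - 27 = 37*(4*(-3)*(2 - 5)) - 27 = 37*(4*(-3)*(-3)) - 27 = 37*36 - 27 = 1332 - 27 = 1305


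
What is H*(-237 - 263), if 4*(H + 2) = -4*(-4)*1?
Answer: -1000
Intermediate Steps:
H = 2 (H = -2 + (-4*(-4)*1)/4 = -2 + (16*1)/4 = -2 + (1/4)*16 = -2 + 4 = 2)
H*(-237 - 263) = 2*(-237 - 263) = 2*(-500) = -1000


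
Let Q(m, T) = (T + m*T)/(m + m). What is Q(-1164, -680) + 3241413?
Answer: 943152328/291 ≈ 3.2411e+6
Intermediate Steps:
Q(m, T) = (T + T*m)/(2*m) (Q(m, T) = (T + T*m)/((2*m)) = (T + T*m)*(1/(2*m)) = (T + T*m)/(2*m))
Q(-1164, -680) + 3241413 = (½)*(-680)*(1 - 1164)/(-1164) + 3241413 = (½)*(-680)*(-1/1164)*(-1163) + 3241413 = -98855/291 + 3241413 = 943152328/291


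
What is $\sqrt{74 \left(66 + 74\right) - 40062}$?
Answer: $i \sqrt{29702} \approx 172.34 i$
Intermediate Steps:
$\sqrt{74 \left(66 + 74\right) - 40062} = \sqrt{74 \cdot 140 - 40062} = \sqrt{10360 - 40062} = \sqrt{-29702} = i \sqrt{29702}$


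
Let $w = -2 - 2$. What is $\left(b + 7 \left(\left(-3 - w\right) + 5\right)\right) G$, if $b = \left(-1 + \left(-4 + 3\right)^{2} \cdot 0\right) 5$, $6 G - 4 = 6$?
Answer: $\frac{185}{3} \approx 61.667$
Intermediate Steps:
$G = \frac{5}{3}$ ($G = \frac{2}{3} + \frac{1}{6} \cdot 6 = \frac{2}{3} + 1 = \frac{5}{3} \approx 1.6667$)
$w = -4$
$b = -5$ ($b = \left(-1 + \left(-1\right)^{2} \cdot 0\right) 5 = \left(-1 + 1 \cdot 0\right) 5 = \left(-1 + 0\right) 5 = \left(-1\right) 5 = -5$)
$\left(b + 7 \left(\left(-3 - w\right) + 5\right)\right) G = \left(-5 + 7 \left(\left(-3 - -4\right) + 5\right)\right) \frac{5}{3} = \left(-5 + 7 \left(\left(-3 + 4\right) + 5\right)\right) \frac{5}{3} = \left(-5 + 7 \left(1 + 5\right)\right) \frac{5}{3} = \left(-5 + 7 \cdot 6\right) \frac{5}{3} = \left(-5 + 42\right) \frac{5}{3} = 37 \cdot \frac{5}{3} = \frac{185}{3}$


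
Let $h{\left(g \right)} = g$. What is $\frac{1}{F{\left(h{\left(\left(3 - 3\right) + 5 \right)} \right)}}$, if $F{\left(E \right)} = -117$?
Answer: $- \frac{1}{117} \approx -0.008547$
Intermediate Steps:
$\frac{1}{F{\left(h{\left(\left(3 - 3\right) + 5 \right)} \right)}} = \frac{1}{-117} = - \frac{1}{117}$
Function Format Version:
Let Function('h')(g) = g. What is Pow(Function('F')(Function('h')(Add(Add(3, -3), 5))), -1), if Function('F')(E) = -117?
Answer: Rational(-1, 117) ≈ -0.0085470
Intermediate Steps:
Pow(Function('F')(Function('h')(Add(Add(3, -3), 5))), -1) = Pow(-117, -1) = Rational(-1, 117)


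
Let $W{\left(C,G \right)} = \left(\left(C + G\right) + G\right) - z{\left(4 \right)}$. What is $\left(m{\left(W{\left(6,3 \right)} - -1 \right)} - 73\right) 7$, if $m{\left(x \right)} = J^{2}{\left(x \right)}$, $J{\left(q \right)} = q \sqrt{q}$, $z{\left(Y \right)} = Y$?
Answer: $4592$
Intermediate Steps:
$W{\left(C,G \right)} = -4 + C + 2 G$ ($W{\left(C,G \right)} = \left(\left(C + G\right) + G\right) - 4 = \left(C + 2 G\right) - 4 = -4 + C + 2 G$)
$J{\left(q \right)} = q^{\frac{3}{2}}$
$m{\left(x \right)} = x^{3}$ ($m{\left(x \right)} = \left(x^{\frac{3}{2}}\right)^{2} = x^{3}$)
$\left(m{\left(W{\left(6,3 \right)} - -1 \right)} - 73\right) 7 = \left(\left(\left(-4 + 6 + 2 \cdot 3\right) - -1\right)^{3} - 73\right) 7 = \left(\left(\left(-4 + 6 + 6\right) + 1\right)^{3} - 73\right) 7 = \left(\left(8 + 1\right)^{3} - 73\right) 7 = \left(9^{3} - 73\right) 7 = \left(729 - 73\right) 7 = 656 \cdot 7 = 4592$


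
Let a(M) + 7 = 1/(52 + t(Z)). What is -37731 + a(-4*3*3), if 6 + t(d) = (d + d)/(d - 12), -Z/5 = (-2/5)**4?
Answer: -658225817/17442 ≈ -37738.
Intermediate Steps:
Z = -16/125 (Z = -5*(-2/5)**4 = -5*16/625 = -16/125 ≈ -0.12800)
t(d) = -6 + 2*d/(-12 + d) (t(d) = -6 + (d + d)/(d - 12) = -6 + (2*d)/(-12 + d) = -6 + 2*d/(-12 + d))
a(M) = -121715/17442 (a(M) = -7 + 1/(52 + 4*(18 - 1*(-16/125))/(-12 - 16/125)) = -7 + 1/(52 + 4*(18 + 16/125)/(-1516/125)) = -7 + 1/(52 + 4*(-125/1516)*(2266/125)) = -7 + 1/(52 - 2266/379) = -7 + 1/(17442/379) = -7 + 379/17442 = -121715/17442)
-37731 + a(-4*3*3) = -37731 - 121715/17442 = -658225817/17442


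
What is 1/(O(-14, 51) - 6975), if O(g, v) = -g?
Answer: -1/6961 ≈ -0.00014366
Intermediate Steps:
1/(O(-14, 51) - 6975) = 1/(-1*(-14) - 6975) = 1/(14 - 6975) = 1/(-6961) = -1/6961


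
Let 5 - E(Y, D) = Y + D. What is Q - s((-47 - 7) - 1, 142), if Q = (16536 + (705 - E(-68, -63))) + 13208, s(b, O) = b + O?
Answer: 30226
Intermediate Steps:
E(Y, D) = 5 - D - Y (E(Y, D) = 5 - (Y + D) = 5 - (D + Y) = 5 + (-D - Y) = 5 - D - Y)
s(b, O) = O + b
Q = 30313 (Q = (16536 + (705 - (5 - 1*(-63) - 1*(-68)))) + 13208 = (16536 + (705 - (5 + 63 + 68))) + 13208 = (16536 + (705 - 1*136)) + 13208 = (16536 + (705 - 136)) + 13208 = (16536 + 569) + 13208 = 17105 + 13208 = 30313)
Q - s((-47 - 7) - 1, 142) = 30313 - (142 + ((-47 - 7) - 1)) = 30313 - (142 + (-54 - 1)) = 30313 - (142 - 55) = 30313 - 1*87 = 30313 - 87 = 30226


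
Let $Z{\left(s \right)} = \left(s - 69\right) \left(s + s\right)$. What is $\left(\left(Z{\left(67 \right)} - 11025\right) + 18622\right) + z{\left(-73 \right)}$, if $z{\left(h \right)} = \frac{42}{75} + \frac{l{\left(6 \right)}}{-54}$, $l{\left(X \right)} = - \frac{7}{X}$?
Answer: $\frac{59369611}{8100} \approx 7329.6$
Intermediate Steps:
$Z{\left(s \right)} = 2 s \left(-69 + s\right)$ ($Z{\left(s \right)} = \left(-69 + s\right) 2 s = 2 s \left(-69 + s\right)$)
$z{\left(h \right)} = \frac{4711}{8100}$ ($z{\left(h \right)} = \frac{42}{75} + \frac{\left(-7\right) \frac{1}{6}}{-54} = 42 \cdot \frac{1}{75} + \left(-7\right) \frac{1}{6} \left(- \frac{1}{54}\right) = \frac{14}{25} - - \frac{7}{324} = \frac{14}{25} + \frac{7}{324} = \frac{4711}{8100}$)
$\left(\left(Z{\left(67 \right)} - 11025\right) + 18622\right) + z{\left(-73 \right)} = \left(\left(2 \cdot 67 \left(-69 + 67\right) - 11025\right) + 18622\right) + \frac{4711}{8100} = \left(\left(2 \cdot 67 \left(-2\right) - 11025\right) + 18622\right) + \frac{4711}{8100} = \left(\left(-268 - 11025\right) + 18622\right) + \frac{4711}{8100} = \left(-11293 + 18622\right) + \frac{4711}{8100} = 7329 + \frac{4711}{8100} = \frac{59369611}{8100}$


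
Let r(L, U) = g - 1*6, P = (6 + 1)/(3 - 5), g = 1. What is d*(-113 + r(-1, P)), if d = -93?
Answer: 10974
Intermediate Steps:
P = -7/2 (P = 7/(-2) = 7*(-½) = -7/2 ≈ -3.5000)
r(L, U) = -5 (r(L, U) = 1 - 1*6 = 1 - 6 = -5)
d*(-113 + r(-1, P)) = -93*(-113 - 5) = -93*(-118) = 10974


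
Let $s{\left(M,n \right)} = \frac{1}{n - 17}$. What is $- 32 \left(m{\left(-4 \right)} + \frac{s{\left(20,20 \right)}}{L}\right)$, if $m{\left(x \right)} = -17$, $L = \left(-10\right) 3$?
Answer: $\frac{24496}{45} \approx 544.36$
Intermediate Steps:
$L = -30$
$s{\left(M,n \right)} = \frac{1}{-17 + n}$
$- 32 \left(m{\left(-4 \right)} + \frac{s{\left(20,20 \right)}}{L}\right) = - 32 \left(-17 + \frac{1}{\left(-17 + 20\right) \left(-30\right)}\right) = - 32 \left(-17 + \frac{1}{3} \left(- \frac{1}{30}\right)\right) = - 32 \left(-17 - \frac{1}{90}\right) = \left(-32\right) \left(- \frac{1531}{90}\right) = \frac{24496}{45}$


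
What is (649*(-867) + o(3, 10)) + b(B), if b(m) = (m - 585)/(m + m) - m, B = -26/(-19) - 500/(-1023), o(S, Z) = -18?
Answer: -789846402975299/1403273652 ≈ -5.6286e+5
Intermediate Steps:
B = 36098/19437 (B = -26*(-1/19) - 500*(-1/1023) = 26/19 + 500/1023 = 36098/19437 ≈ 1.8572)
b(m) = -m + (-585 + m)/(2*m) (b(m) = (-585 + m)/((2*m)) - m = (-585 + m)*(1/(2*m)) - m = (-585 + m)/(2*m) - m = -m + (-585 + m)/(2*m))
(649*(-867) + o(3, 10)) + b(B) = (649*(-867) - 18) + (1/2 - 1*36098/19437 - 585/(2*36098/19437)) = (-562683 - 18) + (1/2 - 36098/19437 - 585/2*19437/36098) = -562701 + (1/2 - 36098/19437 - 11370645/72196) = -562701 - 222915721247/1403273652 = -789846402975299/1403273652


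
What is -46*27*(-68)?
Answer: 84456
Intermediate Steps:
-46*27*(-68) = -1242*(-68) = 84456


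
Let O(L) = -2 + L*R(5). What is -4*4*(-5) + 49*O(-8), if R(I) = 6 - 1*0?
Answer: -2370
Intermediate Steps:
R(I) = 6 (R(I) = 6 + 0 = 6)
O(L) = -2 + 6*L (O(L) = -2 + L*6 = -2 + 6*L)
-4*4*(-5) + 49*O(-8) = -4*4*(-5) + 49*(-2 + 6*(-8)) = -16*(-5) + 49*(-2 - 48) = 80 + 49*(-50) = 80 - 2450 = -2370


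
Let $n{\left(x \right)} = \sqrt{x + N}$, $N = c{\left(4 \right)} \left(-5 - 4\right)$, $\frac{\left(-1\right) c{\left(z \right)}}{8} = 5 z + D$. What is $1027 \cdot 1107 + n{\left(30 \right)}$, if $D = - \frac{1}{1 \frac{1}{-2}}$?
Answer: $1136889 + \sqrt{1614} \approx 1.1369 \cdot 10^{6}$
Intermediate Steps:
$D = 2$ ($D = - \frac{1}{1 \left(- \frac{1}{2}\right)} = - \frac{1}{- \frac{1}{2}} = \left(-1\right) \left(-2\right) = 2$)
$c{\left(z \right)} = -16 - 40 z$ ($c{\left(z \right)} = - 8 \left(5 z + 2\right) = - 8 \left(2 + 5 z\right) = -16 - 40 z$)
$N = 1584$ ($N = \left(-16 - 160\right) \left(-5 - 4\right) = \left(-16 - 160\right) \left(-9\right) = \left(-176\right) \left(-9\right) = 1584$)
$n{\left(x \right)} = \sqrt{1584 + x}$ ($n{\left(x \right)} = \sqrt{x + 1584} = \sqrt{1584 + x}$)
$1027 \cdot 1107 + n{\left(30 \right)} = 1027 \cdot 1107 + \sqrt{1584 + 30} = 1136889 + \sqrt{1614}$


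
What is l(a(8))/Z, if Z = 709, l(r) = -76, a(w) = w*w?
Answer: -76/709 ≈ -0.10719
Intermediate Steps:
a(w) = w²
l(a(8))/Z = -76/709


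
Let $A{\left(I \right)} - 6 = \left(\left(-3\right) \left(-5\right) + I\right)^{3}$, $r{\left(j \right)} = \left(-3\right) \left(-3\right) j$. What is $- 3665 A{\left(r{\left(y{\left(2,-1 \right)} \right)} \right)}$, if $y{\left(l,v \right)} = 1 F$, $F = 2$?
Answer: $-131731095$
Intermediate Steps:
$y{\left(l,v \right)} = 2$ ($y{\left(l,v \right)} = 1 \cdot 2 = 2$)
$r{\left(j \right)} = 9 j$
$A{\left(I \right)} = 6 + \left(15 + I\right)^{3}$ ($A{\left(I \right)} = 6 + \left(\left(-3\right) \left(-5\right) + I\right)^{3} = 6 + \left(15 + I\right)^{3}$)
$- 3665 A{\left(r{\left(y{\left(2,-1 \right)} \right)} \right)} = - 3665 \left(6 + \left(15 + 9 \cdot 2\right)^{3}\right) = - 3665 \left(6 + \left(15 + 18\right)^{3}\right) = - 3665 \left(6 + 33^{3}\right) = - 3665 \left(6 + 35937\right) = \left(-3665\right) 35943 = -131731095$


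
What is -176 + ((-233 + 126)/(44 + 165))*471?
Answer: -87181/209 ≈ -417.13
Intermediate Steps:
-176 + ((-233 + 126)/(44 + 165))*471 = -176 - 107/209*471 = -176 - 50397/209 = -87181/209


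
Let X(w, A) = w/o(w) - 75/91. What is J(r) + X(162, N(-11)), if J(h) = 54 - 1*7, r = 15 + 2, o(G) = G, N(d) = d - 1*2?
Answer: 4293/91 ≈ 47.176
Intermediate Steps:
N(d) = -2 + d (N(d) = d - 2 = -2 + d)
r = 17
J(h) = 47 (J(h) = 54 - 7 = 47)
X(w, A) = 16/91 (X(w, A) = w/w - 75/91 = 1 - 75*1/91 = 1 - 75/91 = 16/91)
J(r) + X(162, N(-11)) = 47 + 16/91 = 4293/91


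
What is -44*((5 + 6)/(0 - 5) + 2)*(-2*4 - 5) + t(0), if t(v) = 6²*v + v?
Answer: -572/5 ≈ -114.40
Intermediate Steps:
t(v) = 37*v (t(v) = 36*v + v = 37*v)
-44*((5 + 6)/(0 - 5) + 2)*(-2*4 - 5) + t(0) = -44*((5 + 6)/(0 - 5) + 2)*(-2*4 - 5) + 37*0 = -44*(11/(-5) + 2)*(-8 - 5) + 0 = -44*(11*(-⅕) + 2)*(-13) + 0 = -44*(-11/5 + 2)*(-13) + 0 = -(-44)*(-13)/5 + 0 = -44*13/5 + 0 = -572/5 + 0 = -572/5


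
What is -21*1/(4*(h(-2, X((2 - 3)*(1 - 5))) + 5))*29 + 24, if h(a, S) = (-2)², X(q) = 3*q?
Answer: 85/12 ≈ 7.0833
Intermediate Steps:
h(a, S) = 4
-21*1/(4*(h(-2, X((2 - 3)*(1 - 5))) + 5))*29 + 24 = -21*1/(4*(4 + 5))*29 + 24 = -21/(9*4)*29 + 24 = -21/36*29 + 24 = -21*1/36*29 + 24 = -7/12*29 + 24 = -203/12 + 24 = 85/12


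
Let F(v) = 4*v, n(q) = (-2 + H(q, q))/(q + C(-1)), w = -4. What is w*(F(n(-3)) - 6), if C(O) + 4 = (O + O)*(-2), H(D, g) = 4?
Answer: 104/3 ≈ 34.667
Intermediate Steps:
C(O) = -4 - 4*O (C(O) = -4 + (O + O)*(-2) = -4 + (2*O)*(-2) = -4 - 4*O)
n(q) = 2/q (n(q) = (-2 + 4)/(q + (-4 - 4*(-1))) = 2/(q + (-4 + 4)) = 2/(q + 0) = 2/q)
w*(F(n(-3)) - 6) = -4*(4*(2/(-3)) - 6) = -4*(4*(2*(-⅓)) - 6) = -4*(4*(-⅔) - 6) = -4*(-8/3 - 6) = -4*(-26/3) = 104/3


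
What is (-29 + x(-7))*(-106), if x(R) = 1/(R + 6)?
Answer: 3180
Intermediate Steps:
x(R) = 1/(6 + R)
(-29 + x(-7))*(-106) = (-29 + 1/(6 - 7))*(-106) = (-29 + 1/(-1))*(-106) = (-29 - 1)*(-106) = -30*(-106) = 3180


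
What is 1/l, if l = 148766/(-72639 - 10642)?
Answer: -83281/148766 ≈ -0.55981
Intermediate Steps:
l = -148766/83281 (l = 148766/(-83281) = 148766*(-1/83281) = -148766/83281 ≈ -1.7863)
1/l = 1/(-148766/83281) = -83281/148766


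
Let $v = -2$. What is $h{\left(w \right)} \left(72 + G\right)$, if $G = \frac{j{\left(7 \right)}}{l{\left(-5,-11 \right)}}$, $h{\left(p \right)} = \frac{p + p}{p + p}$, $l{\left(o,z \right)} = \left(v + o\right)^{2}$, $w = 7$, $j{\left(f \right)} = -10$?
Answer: $\frac{3518}{49} \approx 71.796$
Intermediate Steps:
$l{\left(o,z \right)} = \left(-2 + o\right)^{2}$
$h{\left(p \right)} = 1$ ($h{\left(p \right)} = \frac{2 p}{2 p} = 2 p \frac{1}{2 p} = 1$)
$G = - \frac{10}{49}$ ($G = - \frac{10}{\left(-2 - 5\right)^{2}} = - \frac{10}{\left(-7\right)^{2}} = - \frac{10}{49} \approx -0.20408$)
$h{\left(w \right)} \left(72 + G\right) = 1 \left(72 - \frac{10}{49}\right) = 1 \cdot \frac{3518}{49} = \frac{3518}{49}$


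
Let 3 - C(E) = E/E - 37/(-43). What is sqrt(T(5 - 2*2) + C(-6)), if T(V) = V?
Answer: 2*sqrt(989)/43 ≈ 1.4627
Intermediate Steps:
C(E) = 49/43 (C(E) = 3 - (E/E - 37/(-43)) = 3 - (1 - 37*(-1/43)) = 3 - (1 + 37/43) = 3 - 1*80/43 = 3 - 80/43 = 49/43)
sqrt(T(5 - 2*2) + C(-6)) = sqrt((5 - 2*2) + 49/43) = sqrt((5 - 4) + 49/43) = sqrt(1 + 49/43) = sqrt(92/43) = 2*sqrt(989)/43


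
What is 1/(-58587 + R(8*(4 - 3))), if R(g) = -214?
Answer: -1/58801 ≈ -1.7007e-5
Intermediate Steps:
1/(-58587 + R(8*(4 - 3))) = 1/(-58587 - 214) = 1/(-58801) = -1/58801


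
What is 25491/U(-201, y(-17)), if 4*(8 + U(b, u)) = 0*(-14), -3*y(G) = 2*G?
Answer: -25491/8 ≈ -3186.4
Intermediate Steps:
y(G) = -2*G/3
U(b, u) = -8 (U(b, u) = -8 + (0*(-14))/4 = -8 + (1/4)*0 = -8 + 0 = -8)
25491/U(-201, y(-17)) = 25491/(-8) = 25491*(-1/8) = -25491/8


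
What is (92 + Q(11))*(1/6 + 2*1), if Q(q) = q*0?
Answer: 598/3 ≈ 199.33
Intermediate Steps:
Q(q) = 0
(92 + Q(11))*(1/6 + 2*1) = (92 + 0)*(1/6 + 2*1) = 92*(⅙ + 2) = 92*(13/6) = 598/3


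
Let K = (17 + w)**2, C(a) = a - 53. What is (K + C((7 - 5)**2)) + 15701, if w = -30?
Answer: 15821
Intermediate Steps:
C(a) = -53 + a
K = 169 (K = (17 - 30)**2 = (-13)**2 = 169)
(K + C((7 - 5)**2)) + 15701 = (169 + (-53 + (7 - 5)**2)) + 15701 = (169 + (-53 + 2**2)) + 15701 = (169 + (-53 + 4)) + 15701 = (169 - 49) + 15701 = 120 + 15701 = 15821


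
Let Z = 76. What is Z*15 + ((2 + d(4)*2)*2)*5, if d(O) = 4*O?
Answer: 1480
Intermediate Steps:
Z*15 + ((2 + d(4)*2)*2)*5 = 76*15 + ((2 + (4*4)*2)*2)*5 = 1140 + ((2 + 16*2)*2)*5 = 1140 + ((2 + 32)*2)*5 = 1140 + (34*2)*5 = 1140 + 68*5 = 1140 + 340 = 1480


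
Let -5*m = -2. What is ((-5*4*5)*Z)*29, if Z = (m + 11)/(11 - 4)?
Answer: -33060/7 ≈ -4722.9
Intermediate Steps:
m = ⅖ (m = -⅕*(-2) = ⅖ ≈ 0.40000)
Z = 57/35 (Z = (⅖ + 11)/(11 - 4) = (57/5)/7 = (57/5)*(⅐) = 57/35 ≈ 1.6286)
((-5*4*5)*Z)*29 = ((-5*4*5)*(57/35))*29 = (-20*5*(57/35))*29 = -100*57/35*29 = -1140/7*29 = -33060/7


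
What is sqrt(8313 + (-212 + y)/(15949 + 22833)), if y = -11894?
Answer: sqrt(3125661080030)/19391 ≈ 91.174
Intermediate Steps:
sqrt(8313 + (-212 + y)/(15949 + 22833)) = sqrt(8313 + (-212 - 11894)/(15949 + 22833)) = sqrt(8313 - 12106/38782) = sqrt(8313 - 12106*1/38782) = sqrt(8313 - 6053/19391) = sqrt(161191330/19391) = sqrt(3125661080030)/19391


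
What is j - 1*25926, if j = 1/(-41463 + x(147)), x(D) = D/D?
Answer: -1074943813/41462 ≈ -25926.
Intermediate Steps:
x(D) = 1
j = -1/41462 (j = 1/(-41463 + 1) = 1/(-41462) = -1/41462 ≈ -2.4118e-5)
j - 1*25926 = -1/41462 - 1*25926 = -1/41462 - 25926 = -1074943813/41462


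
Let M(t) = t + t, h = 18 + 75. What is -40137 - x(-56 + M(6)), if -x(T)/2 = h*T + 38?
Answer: -48245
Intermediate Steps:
h = 93
M(t) = 2*t
x(T) = -76 - 186*T (x(T) = -2*(93*T + 38) = -2*(38 + 93*T) = -76 - 186*T)
-40137 - x(-56 + M(6)) = -40137 - (-76 - 186*(-56 + 2*6)) = -40137 - (-76 - 186*(-56 + 12)) = -40137 - (-76 - 186*(-44)) = -40137 - (-76 + 8184) = -40137 - 1*8108 = -40137 - 8108 = -48245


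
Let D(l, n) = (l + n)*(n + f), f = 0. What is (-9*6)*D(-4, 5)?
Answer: -270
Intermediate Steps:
D(l, n) = n*(l + n) (D(l, n) = (l + n)*(n + 0) = (l + n)*n = n*(l + n))
(-9*6)*D(-4, 5) = (-9*6)*(5*(-4 + 5)) = -270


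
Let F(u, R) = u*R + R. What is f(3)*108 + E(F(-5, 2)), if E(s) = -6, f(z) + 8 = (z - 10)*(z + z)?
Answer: -5406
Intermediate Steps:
f(z) = -8 + 2*z*(-10 + z) (f(z) = -8 + (z - 10)*(z + z) = -8 + (-10 + z)*(2*z) = -8 + 2*z*(-10 + z))
F(u, R) = R + R*u (F(u, R) = R*u + R = R + R*u)
f(3)*108 + E(F(-5, 2)) = (-8 - 20*3 + 2*3**2)*108 - 6 = (-8 - 60 + 2*9)*108 - 6 = (-8 - 60 + 18)*108 - 6 = -50*108 - 6 = -5400 - 6 = -5406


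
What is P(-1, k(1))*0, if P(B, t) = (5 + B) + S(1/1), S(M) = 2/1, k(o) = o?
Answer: 0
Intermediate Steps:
S(M) = 2 (S(M) = 2*1 = 2)
P(B, t) = 7 + B (P(B, t) = (5 + B) + 2 = 7 + B)
P(-1, k(1))*0 = (7 - 1)*0 = 6*0 = 0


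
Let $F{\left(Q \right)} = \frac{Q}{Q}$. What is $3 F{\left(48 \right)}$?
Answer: $3$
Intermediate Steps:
$F{\left(Q \right)} = 1$
$3 F{\left(48 \right)} = 3 \cdot 1 = 3$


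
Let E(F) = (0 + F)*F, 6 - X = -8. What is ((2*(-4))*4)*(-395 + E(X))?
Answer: 6368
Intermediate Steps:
X = 14 (X = 6 - 1*(-8) = 6 + 8 = 14)
E(F) = F**2 (E(F) = F*F = F**2)
((2*(-4))*4)*(-395 + E(X)) = ((2*(-4))*4)*(-395 + 14**2) = (-8*4)*(-395 + 196) = -32*(-199) = 6368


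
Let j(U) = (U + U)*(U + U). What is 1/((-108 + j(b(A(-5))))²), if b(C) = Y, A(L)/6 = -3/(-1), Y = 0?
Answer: 1/11664 ≈ 8.5734e-5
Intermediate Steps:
A(L) = 18 (A(L) = 6*(-3/(-1)) = 6*(-3*(-1)) = 6*3 = 18)
b(C) = 0
j(U) = 4*U² (j(U) = (2*U)*(2*U) = 4*U²)
1/((-108 + j(b(A(-5))))²) = 1/((-108 + 4*0²)²) = 1/((-108 + 4*0)²) = 1/((-108 + 0)²) = 1/((-108)²) = 1/11664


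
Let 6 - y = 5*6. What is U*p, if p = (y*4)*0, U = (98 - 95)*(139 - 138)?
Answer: 0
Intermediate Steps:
y = -24 (y = 6 - 5*6 = 6 - 1*30 = 6 - 30 = -24)
U = 3 (U = 3*1 = 3)
p = 0 (p = -24*4*0 = -96*0 = 0)
U*p = 3*0 = 0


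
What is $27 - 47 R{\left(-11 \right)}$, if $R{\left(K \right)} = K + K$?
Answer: $1061$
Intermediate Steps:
$R{\left(K \right)} = 2 K$
$27 - 47 R{\left(-11 \right)} = 27 - 47 \cdot 2 \left(-11\right) = 27 - -1034 = 27 + 1034 = 1061$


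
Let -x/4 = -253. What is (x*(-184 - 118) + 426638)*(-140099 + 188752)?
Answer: 5887694142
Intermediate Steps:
x = 1012 (x = -4*(-253) = 1012)
(x*(-184 - 118) + 426638)*(-140099 + 188752) = (1012*(-184 - 118) + 426638)*(-140099 + 188752) = (1012*(-302) + 426638)*48653 = (-305624 + 426638)*48653 = 121014*48653 = 5887694142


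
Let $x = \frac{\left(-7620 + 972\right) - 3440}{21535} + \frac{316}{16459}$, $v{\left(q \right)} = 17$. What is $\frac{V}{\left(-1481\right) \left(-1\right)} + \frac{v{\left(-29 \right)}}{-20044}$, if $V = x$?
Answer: $- \frac{12115523719613}{10521745040933660} \approx -0.0011515$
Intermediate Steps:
$x = - \frac{159233332}{354444565}$ ($x = \left(-6648 - 3440\right) \frac{1}{21535} + 316 \cdot \frac{1}{16459} = \left(-10088\right) \frac{1}{21535} + \frac{316}{16459} = - \frac{10088}{21535} + \frac{316}{16459} = - \frac{159233332}{354444565} \approx -0.44925$)
$V = - \frac{159233332}{354444565} \approx -0.44925$
$\frac{V}{\left(-1481\right) \left(-1\right)} + \frac{v{\left(-29 \right)}}{-20044} = - \frac{159233332}{354444565 \left(\left(-1481\right) \left(-1\right)\right)} + \frac{17}{-20044} = - \frac{159233332}{354444565 \cdot 1481} + 17 \left(- \frac{1}{20044}\right) = \left(- \frac{159233332}{354444565}\right) \frac{1}{1481} - \frac{17}{20044} = - \frac{159233332}{524932400765} - \frac{17}{20044} = - \frac{12115523719613}{10521745040933660}$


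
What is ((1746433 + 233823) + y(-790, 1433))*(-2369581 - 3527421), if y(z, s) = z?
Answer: -11672914960932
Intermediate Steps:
((1746433 + 233823) + y(-790, 1433))*(-2369581 - 3527421) = ((1746433 + 233823) - 790)*(-2369581 - 3527421) = (1980256 - 790)*(-5897002) = 1979466*(-5897002) = -11672914960932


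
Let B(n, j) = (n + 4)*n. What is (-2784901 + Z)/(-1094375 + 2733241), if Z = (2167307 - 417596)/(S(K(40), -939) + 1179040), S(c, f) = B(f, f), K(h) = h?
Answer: -2864276765897/1685577778165 ≈ -1.6993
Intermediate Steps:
B(n, j) = n*(4 + n) (B(n, j) = (4 + n)*n = n*(4 + n))
S(c, f) = f*(4 + f)
Z = 1749711/2057005 (Z = (2167307 - 417596)/(-939*(4 - 939) + 1179040) = 1749711/(-939*(-935) + 1179040) = 1749711/(877965 + 1179040) = 1749711/2057005 ≈ 0.85061)
(-2784901 + Z)/(-1094375 + 2733241) = (-2784901 + 1749711/2057005)/(-1094375 + 2733241) = -5728553531794/2057005/1638866 = -5728553531794/2057005*1/1638866 = -2864276765897/1685577778165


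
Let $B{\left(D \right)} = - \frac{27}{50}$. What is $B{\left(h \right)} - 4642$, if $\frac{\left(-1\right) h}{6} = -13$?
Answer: $- \frac{232127}{50} \approx -4642.5$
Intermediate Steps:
$h = 78$ ($h = \left(-6\right) \left(-13\right) = 78$)
$B{\left(D \right)} = - \frac{27}{50}$ ($B{\left(D \right)} = \left(-27\right) \frac{1}{50} = - \frac{27}{50}$)
$B{\left(h \right)} - 4642 = - \frac{27}{50} - 4642 = - \frac{232127}{50}$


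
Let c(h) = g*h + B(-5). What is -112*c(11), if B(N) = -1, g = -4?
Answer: 5040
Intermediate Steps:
c(h) = -1 - 4*h (c(h) = -4*h - 1 = -1 - 4*h)
-112*c(11) = -112*(-1 - 4*11) = -112*(-1 - 44) = -112*(-45) = 5040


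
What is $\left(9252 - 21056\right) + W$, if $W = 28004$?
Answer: $16200$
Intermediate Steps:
$\left(9252 - 21056\right) + W = \left(9252 - 21056\right) + 28004 = -11804 + 28004 = 16200$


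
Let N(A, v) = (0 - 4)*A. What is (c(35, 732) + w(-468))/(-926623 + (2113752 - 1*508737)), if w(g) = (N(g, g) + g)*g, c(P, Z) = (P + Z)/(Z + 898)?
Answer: -82386661/85059920 ≈ -0.96857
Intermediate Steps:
c(P, Z) = (P + Z)/(898 + Z)
N(A, v) = -4*A
w(g) = -3*g**2 (w(g) = (-4*g + g)*g = (-3*g)*g = -3*g**2)
(c(35, 732) + w(-468))/(-926623 + (2113752 - 1*508737)) = ((35 + 732)/(898 + 732) - 3*(-468)**2)/(-926623 + (2113752 - 1*508737)) = (767/1630 - 3*219024)/(-926623 + (2113752 - 508737)) = ((1/1630)*767 - 657072)/(-926623 + 1605015) = (767/1630 - 657072)/678392 = -1071026593/1630*1/678392 = -82386661/85059920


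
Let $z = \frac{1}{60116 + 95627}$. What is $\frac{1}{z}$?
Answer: $155743$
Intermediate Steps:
$z = \frac{1}{155743} \approx 6.4208 \cdot 10^{-6}$
$\frac{1}{z} = \frac{1}{\frac{1}{155743}} = 155743$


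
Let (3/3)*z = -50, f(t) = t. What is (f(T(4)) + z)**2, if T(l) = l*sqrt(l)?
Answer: 1764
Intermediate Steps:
T(l) = l**(3/2)
z = -50
(f(T(4)) + z)**2 = (4**(3/2) - 50)**2 = (8 - 50)**2 = (-42)**2 = 1764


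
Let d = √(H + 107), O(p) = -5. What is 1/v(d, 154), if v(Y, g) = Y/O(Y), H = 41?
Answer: -5*√37/74 ≈ -0.41100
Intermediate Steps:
d = 2*√37 (d = √(41 + 107) = √148 = 2*√37 ≈ 12.166)
v(Y, g) = -Y/5 (v(Y, g) = Y/(-5) = Y*(-⅕) = -Y/5)
1/v(d, 154) = 1/(-2*√37/5) = -5*√37/74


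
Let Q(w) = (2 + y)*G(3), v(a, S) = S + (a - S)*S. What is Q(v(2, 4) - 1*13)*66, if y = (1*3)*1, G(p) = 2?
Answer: 660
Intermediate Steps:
v(a, S) = S + S*(a - S)
y = 3 (y = 3*1 = 3)
Q(w) = 10 (Q(w) = (2 + 3)*2 = 5*2 = 10)
Q(v(2, 4) - 1*13)*66 = 10*66 = 660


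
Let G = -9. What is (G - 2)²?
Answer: 121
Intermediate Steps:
(G - 2)² = (-9 - 2)² = (-11)² = 121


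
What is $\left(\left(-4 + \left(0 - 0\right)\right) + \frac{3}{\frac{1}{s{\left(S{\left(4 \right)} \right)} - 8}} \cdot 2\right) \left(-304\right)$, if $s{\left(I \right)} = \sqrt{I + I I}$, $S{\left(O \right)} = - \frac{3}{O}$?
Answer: $15808 - 456 i \sqrt{3} \approx 15808.0 - 789.82 i$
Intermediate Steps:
$s{\left(I \right)} = \sqrt{I + I^{2}}$
$\left(\left(-4 + \left(0 - 0\right)\right) + \frac{3}{\frac{1}{s{\left(S{\left(4 \right)} \right)} - 8}} \cdot 2\right) \left(-304\right) = \left(\left(-4 + \left(0 - 0\right)\right) + \frac{3}{\frac{1}{\sqrt{- \frac{3}{4} \left(1 - \frac{3}{4}\right)} - 8}} \cdot 2\right) \left(-304\right) = \left(\left(-4 + \left(0 + 0\right)\right) + \frac{3}{\frac{1}{\sqrt{\left(-3\right) \frac{1}{4} \left(1 - \frac{3}{4}\right)} - 8}} \cdot 2\right) \left(-304\right) = \left(\left(-4 + 0\right) + \frac{3}{\frac{1}{\sqrt{- \frac{3 \left(1 - \frac{3}{4}\right)}{4}} - 8}} \cdot 2\right) \left(-304\right) = \left(-4 + \frac{3}{\frac{1}{\sqrt{\left(- \frac{3}{4}\right) \frac{1}{4}} - 8}} \cdot 2\right) \left(-304\right) = \left(-4 + \frac{3}{\frac{1}{\sqrt{- \frac{3}{16}} - 8}} \cdot 2\right) \left(-304\right) = \left(-4 + \frac{3}{\frac{1}{\frac{i \sqrt{3}}{4} - 8}} \cdot 2\right) \left(-304\right) = \left(-4 + \frac{3}{\frac{1}{-8 + \frac{i \sqrt{3}}{4}}} \cdot 2\right) \left(-304\right) = \left(-4 + 3 \left(-8 + \frac{i \sqrt{3}}{4}\right) 2\right) \left(-304\right) = \left(-4 + \left(-24 + \frac{3 i \sqrt{3}}{4}\right) 2\right) \left(-304\right) = \left(-4 - \left(48 - \frac{3 i \sqrt{3}}{2}\right)\right) \left(-304\right) = \left(-52 + \frac{3 i \sqrt{3}}{2}\right) \left(-304\right) = 15808 - 456 i \sqrt{3}$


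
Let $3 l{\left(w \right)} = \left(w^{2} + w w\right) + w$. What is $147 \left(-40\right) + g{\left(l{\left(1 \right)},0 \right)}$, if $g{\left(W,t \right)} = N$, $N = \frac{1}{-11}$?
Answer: $- \frac{64681}{11} \approx -5880.1$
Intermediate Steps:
$l{\left(w \right)} = \frac{w}{3} + \frac{2 w^{2}}{3}$ ($l{\left(w \right)} = \frac{\left(w^{2} + w w\right) + w}{3} = \frac{\left(w^{2} + w^{2}\right) + w}{3} = \frac{2 w^{2} + w}{3} = \frac{w + 2 w^{2}}{3} = \frac{w}{3} + \frac{2 w^{2}}{3}$)
$N = - \frac{1}{11} \approx -0.090909$
$g{\left(W,t \right)} = - \frac{1}{11}$
$147 \left(-40\right) + g{\left(l{\left(1 \right)},0 \right)} = 147 \left(-40\right) - \frac{1}{11} = -5880 - \frac{1}{11} = - \frac{64681}{11}$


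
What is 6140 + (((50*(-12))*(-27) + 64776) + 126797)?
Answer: 213913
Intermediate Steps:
6140 + (((50*(-12))*(-27) + 64776) + 126797) = 6140 + ((-600*(-27) + 64776) + 126797) = 6140 + ((16200 + 64776) + 126797) = 6140 + (80976 + 126797) = 6140 + 207773 = 213913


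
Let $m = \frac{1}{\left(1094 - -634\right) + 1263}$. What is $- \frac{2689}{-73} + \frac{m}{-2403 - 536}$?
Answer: $\frac{23637786188}{641710077} \approx 36.836$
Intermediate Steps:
$m = \frac{1}{2991}$ ($m = \frac{1}{\left(1094 + 634\right) + 1263} = \frac{1}{1728 + 1263} = \frac{1}{2991} \approx 0.00033434$)
$- \frac{2689}{-73} + \frac{m}{-2403 - 536} = - \frac{2689}{-73} + \frac{1}{2991 \left(-2403 - 536\right)} = \left(-2689\right) \left(- \frac{1}{73}\right) + \frac{1}{2991 \left(-2939\right)} = \frac{2689}{73} + \frac{1}{2991} \left(- \frac{1}{2939}\right) = \frac{2689}{73} - \frac{1}{8790549} = \frac{23637786188}{641710077}$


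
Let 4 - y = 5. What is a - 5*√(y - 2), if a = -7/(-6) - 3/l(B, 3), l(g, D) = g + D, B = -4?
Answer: 25/6 - 5*I*√3 ≈ 4.1667 - 8.6602*I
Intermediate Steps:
y = -1 (y = 4 - 1*5 = 4 - 5 = -1)
l(g, D) = D + g
a = 25/6 (a = -7/(-6) - 3/(3 - 4) = -7*(-⅙) - 3/(-1) = 7/6 - 3*(-1) = 7/6 + 3 = 25/6 ≈ 4.1667)
a - 5*√(y - 2) = 25/6 - 5*√(-1 - 2) = 25/6 - 5*I*√3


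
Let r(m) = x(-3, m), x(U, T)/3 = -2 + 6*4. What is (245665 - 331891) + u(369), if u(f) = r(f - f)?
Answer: -86160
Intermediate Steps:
x(U, T) = 66 (x(U, T) = 3*(-2 + 6*4) = 3*(-2 + 24) = 3*22 = 66)
r(m) = 66
u(f) = 66
(245665 - 331891) + u(369) = (245665 - 331891) + 66 = -86226 + 66 = -86160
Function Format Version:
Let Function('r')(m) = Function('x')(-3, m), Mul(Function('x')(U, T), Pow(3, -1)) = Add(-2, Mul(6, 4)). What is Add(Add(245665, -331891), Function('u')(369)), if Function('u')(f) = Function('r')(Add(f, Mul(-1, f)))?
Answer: -86160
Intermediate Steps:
Function('x')(U, T) = 66 (Function('x')(U, T) = Mul(3, Add(-2, Mul(6, 4))) = Mul(3, Add(-2, 24)) = Mul(3, 22) = 66)
Function('r')(m) = 66
Function('u')(f) = 66
Add(Add(245665, -331891), Function('u')(369)) = Add(Add(245665, -331891), 66) = Add(-86226, 66) = -86160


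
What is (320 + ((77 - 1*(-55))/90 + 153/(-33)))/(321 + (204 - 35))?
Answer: 52277/80850 ≈ 0.64659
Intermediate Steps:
(320 + ((77 - 1*(-55))/90 + 153/(-33)))/(321 + (204 - 35)) = (320 + ((77 + 55)*(1/90) + 153*(-1/33)))/(321 + 169) = (320 + (132*(1/90) - 51/11))/490 = (320 + (22/15 - 51/11))*(1/490) = (320 - 523/165)*(1/490) = (52277/165)*(1/490) = 52277/80850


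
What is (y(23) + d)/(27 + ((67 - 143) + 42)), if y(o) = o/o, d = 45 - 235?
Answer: 27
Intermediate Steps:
d = -190
y(o) = 1
(y(23) + d)/(27 + ((67 - 143) + 42)) = (1 - 190)/(27 + ((67 - 143) + 42)) = -189/(27 + (-76 + 42)) = -189/(27 - 34) = -189/(-7) = -189*(-⅐) = 27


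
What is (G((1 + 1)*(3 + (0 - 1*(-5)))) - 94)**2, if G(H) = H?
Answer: 6084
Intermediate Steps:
(G((1 + 1)*(3 + (0 - 1*(-5)))) - 94)**2 = ((1 + 1)*(3 + (0 - 1*(-5))) - 94)**2 = (2*(3 + (0 + 5)) - 94)**2 = (2*(3 + 5) - 94)**2 = (2*8 - 94)**2 = (16 - 94)**2 = (-78)**2 = 6084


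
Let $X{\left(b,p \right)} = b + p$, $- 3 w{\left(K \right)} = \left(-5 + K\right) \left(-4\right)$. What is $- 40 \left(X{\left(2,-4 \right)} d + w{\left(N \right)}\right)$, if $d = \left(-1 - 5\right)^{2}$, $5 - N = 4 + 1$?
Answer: $\frac{9440}{3} \approx 3146.7$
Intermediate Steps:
$N = 0$ ($N = 5 - \left(4 + 1\right) = 5 - 5 = 0$)
$w{\left(K \right)} = - \frac{20}{3} + \frac{4 K}{3}$ ($w{\left(K \right)} = - \frac{\left(-5 + K\right) \left(-4\right)}{3} = - \frac{20 - 4 K}{3} = - \frac{20}{3} + \frac{4 K}{3}$)
$d = 36$ ($d = \left(-6\right)^{2} = 36$)
$- 40 \left(X{\left(2,-4 \right)} d + w{\left(N \right)}\right) = - 40 \left(\left(2 - 4\right) 36 + \left(- \frac{20}{3} + \frac{4}{3} \cdot 0\right)\right) = - 40 \left(\left(-2\right) 36 + \left(- \frac{20}{3} + 0\right)\right) = - 40 \left(-72 - \frac{20}{3}\right) = \left(-40\right) \left(- \frac{236}{3}\right) = \frac{9440}{3}$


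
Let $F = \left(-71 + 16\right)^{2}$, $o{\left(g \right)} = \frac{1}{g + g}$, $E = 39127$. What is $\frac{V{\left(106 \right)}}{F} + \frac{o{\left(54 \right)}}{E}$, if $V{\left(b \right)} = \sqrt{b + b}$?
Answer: $\frac{1}{4225716} + \frac{2 \sqrt{53}}{3025} \approx 0.0048135$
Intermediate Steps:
$o{\left(g \right)} = \frac{1}{2 g}$
$V{\left(b \right)} = \sqrt{2} \sqrt{b}$ ($V{\left(b \right)} = \sqrt{2 b} = \sqrt{2} \sqrt{b}$)
$F = 3025$ ($F = \left(-55\right)^{2} = 3025$)
$\frac{V{\left(106 \right)}}{F} + \frac{o{\left(54 \right)}}{E} = \frac{\sqrt{2} \sqrt{106}}{3025} + \frac{\frac{1}{2} \cdot \frac{1}{54}}{39127} = 2 \sqrt{53} \cdot \frac{1}{3025} + \frac{1}{2} \cdot \frac{1}{54} \cdot \frac{1}{39127} = \frac{2 \sqrt{53}}{3025} + \frac{1}{108} \cdot \frac{1}{39127} = \frac{2 \sqrt{53}}{3025} + \frac{1}{4225716} = \frac{1}{4225716} + \frac{2 \sqrt{53}}{3025}$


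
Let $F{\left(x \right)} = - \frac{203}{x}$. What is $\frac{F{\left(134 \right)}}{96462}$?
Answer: $- \frac{203}{12925908} \approx -1.5705 \cdot 10^{-5}$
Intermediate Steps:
$\frac{F{\left(134 \right)}}{96462} = \frac{\left(-203\right) \frac{1}{134}}{96462} = \left(-203\right) \frac{1}{134} \cdot \frac{1}{96462} = \left(- \frac{203}{134}\right) \frac{1}{96462} = - \frac{203}{12925908}$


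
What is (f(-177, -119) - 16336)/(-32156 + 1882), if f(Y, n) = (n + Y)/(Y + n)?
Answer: 16335/30274 ≈ 0.53957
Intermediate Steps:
f(Y, n) = 1 (f(Y, n) = (Y + n)/(Y + n) = 1)
(f(-177, -119) - 16336)/(-32156 + 1882) = (1 - 16336)/(-32156 + 1882) = -16335/(-30274) = -16335*(-1/30274) = 16335/30274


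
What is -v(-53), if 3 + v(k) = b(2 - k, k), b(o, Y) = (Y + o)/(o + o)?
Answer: 164/55 ≈ 2.9818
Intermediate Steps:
b(o, Y) = (Y + o)/(2*o) (b(o, Y) = (Y + o)/((2*o)) = (Y + o)*(1/(2*o)) = (Y + o)/(2*o))
v(k) = -3 + 1/(2 - k) (v(k) = -3 + (k + (2 - k))/(2*(2 - k)) = -3 + (½)*2/(2 - k) = -3 + 1/(2 - k))
-v(-53) = -(5 - 3*(-53))/(-2 - 53) = -(5 + 159)/(-55) = -(-1)*164/55 = -1*(-164/55) = 164/55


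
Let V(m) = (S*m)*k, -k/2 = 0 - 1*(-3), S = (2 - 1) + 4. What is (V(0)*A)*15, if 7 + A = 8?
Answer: 0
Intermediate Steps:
S = 5 (S = 1 + 4 = 5)
k = -6 (k = -2*(0 - 1*(-3)) = -2*(0 + 3) = -2*3 = -6)
A = 1 (A = -7 + 8 = 1)
V(m) = -30*m (V(m) = (5*m)*(-6) = -30*m)
(V(0)*A)*15 = (-30*0*1)*15 = (0*1)*15 = 0*15 = 0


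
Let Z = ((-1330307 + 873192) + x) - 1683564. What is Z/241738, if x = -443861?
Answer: -184610/17267 ≈ -10.691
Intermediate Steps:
Z = -2584540 (Z = ((-1330307 + 873192) - 443861) - 1683564 = (-457115 - 443861) - 1683564 = -900976 - 1683564 = -2584540)
Z/241738 = -2584540/241738 = -2584540*1/241738 = -184610/17267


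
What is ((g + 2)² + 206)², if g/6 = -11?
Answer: 18507204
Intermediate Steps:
g = -66 (g = 6*(-11) = -66)
((g + 2)² + 206)² = ((-66 + 2)² + 206)² = ((-64)² + 206)² = (4096 + 206)² = 4302² = 18507204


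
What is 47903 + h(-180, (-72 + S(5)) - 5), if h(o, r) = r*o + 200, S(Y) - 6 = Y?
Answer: 59983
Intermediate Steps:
S(Y) = 6 + Y
h(o, r) = 200 + o*r (h(o, r) = o*r + 200 = 200 + o*r)
47903 + h(-180, (-72 + S(5)) - 5) = 47903 + (200 - 180*((-72 + (6 + 5)) - 5)) = 47903 + (200 - 180*((-72 + 11) - 5)) = 47903 + (200 - 180*(-61 - 5)) = 47903 + (200 - 180*(-66)) = 47903 + (200 + 11880) = 47903 + 12080 = 59983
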